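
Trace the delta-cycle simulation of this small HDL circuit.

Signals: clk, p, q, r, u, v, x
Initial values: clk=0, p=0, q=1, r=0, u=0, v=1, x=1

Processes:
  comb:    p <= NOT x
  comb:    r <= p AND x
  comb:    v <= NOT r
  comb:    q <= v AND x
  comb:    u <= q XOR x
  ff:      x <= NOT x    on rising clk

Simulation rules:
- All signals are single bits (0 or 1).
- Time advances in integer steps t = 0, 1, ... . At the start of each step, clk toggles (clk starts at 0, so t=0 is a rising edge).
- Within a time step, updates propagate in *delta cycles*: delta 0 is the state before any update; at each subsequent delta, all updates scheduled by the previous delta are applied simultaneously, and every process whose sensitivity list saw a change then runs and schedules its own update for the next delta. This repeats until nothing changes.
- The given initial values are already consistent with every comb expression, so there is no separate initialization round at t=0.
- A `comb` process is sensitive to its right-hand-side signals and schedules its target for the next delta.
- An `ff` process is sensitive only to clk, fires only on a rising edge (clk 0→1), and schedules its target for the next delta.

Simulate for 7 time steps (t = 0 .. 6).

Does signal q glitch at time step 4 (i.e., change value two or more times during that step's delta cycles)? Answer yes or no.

no

t=0 Δ0: p=0 u=0 q=1 x=1 v=1 clk=0 r=0
  Δ1: clk:0→1
  Δ2: x:1→0
  Δ3: p:0→1, u:0→1, q:1→0
  Δ4: u:1→0
  (4Δ to stable)
t=1 Δ0: p=1 u=0 q=0 x=0 v=1 clk=1 r=0
  Δ1: clk:1→0
  (1Δ to stable)
t=2 Δ0: p=1 u=0 q=0 x=0 v=1 clk=0 r=0
  Δ1: clk:0→1
  Δ2: x:0→1
  Δ3: p:1→0, u:0→1, q:0→1, r:0→1
  Δ4: u:1→0, v:1→0, r:1→0
  Δ5: q:1→0, v:0→1
  Δ6: u:0→1, q:0→1
  Δ7: u:1→0
  (7Δ to stable)
t=3 Δ0: p=0 u=0 q=1 x=1 v=1 clk=1 r=0
  Δ1: clk:1→0
  (1Δ to stable)
t=4 Δ0: p=0 u=0 q=1 x=1 v=1 clk=0 r=0
  Δ1: clk:0→1
  Δ2: x:1→0
  Δ3: p:0→1, u:0→1, q:1→0
  Δ4: u:1→0
  (4Δ to stable)
t=5 Δ0: p=1 u=0 q=0 x=0 v=1 clk=1 r=0
  Δ1: clk:1→0
  (1Δ to stable)
t=6 Δ0: p=1 u=0 q=0 x=0 v=1 clk=0 r=0
  Δ1: clk:0→1
  Δ2: x:0→1
  Δ3: p:1→0, u:0→1, q:0→1, r:0→1
  Δ4: u:1→0, v:1→0, r:1→0
  Δ5: q:1→0, v:0→1
  Δ6: u:0→1, q:0→1
  Δ7: u:1→0
  (7Δ to stable)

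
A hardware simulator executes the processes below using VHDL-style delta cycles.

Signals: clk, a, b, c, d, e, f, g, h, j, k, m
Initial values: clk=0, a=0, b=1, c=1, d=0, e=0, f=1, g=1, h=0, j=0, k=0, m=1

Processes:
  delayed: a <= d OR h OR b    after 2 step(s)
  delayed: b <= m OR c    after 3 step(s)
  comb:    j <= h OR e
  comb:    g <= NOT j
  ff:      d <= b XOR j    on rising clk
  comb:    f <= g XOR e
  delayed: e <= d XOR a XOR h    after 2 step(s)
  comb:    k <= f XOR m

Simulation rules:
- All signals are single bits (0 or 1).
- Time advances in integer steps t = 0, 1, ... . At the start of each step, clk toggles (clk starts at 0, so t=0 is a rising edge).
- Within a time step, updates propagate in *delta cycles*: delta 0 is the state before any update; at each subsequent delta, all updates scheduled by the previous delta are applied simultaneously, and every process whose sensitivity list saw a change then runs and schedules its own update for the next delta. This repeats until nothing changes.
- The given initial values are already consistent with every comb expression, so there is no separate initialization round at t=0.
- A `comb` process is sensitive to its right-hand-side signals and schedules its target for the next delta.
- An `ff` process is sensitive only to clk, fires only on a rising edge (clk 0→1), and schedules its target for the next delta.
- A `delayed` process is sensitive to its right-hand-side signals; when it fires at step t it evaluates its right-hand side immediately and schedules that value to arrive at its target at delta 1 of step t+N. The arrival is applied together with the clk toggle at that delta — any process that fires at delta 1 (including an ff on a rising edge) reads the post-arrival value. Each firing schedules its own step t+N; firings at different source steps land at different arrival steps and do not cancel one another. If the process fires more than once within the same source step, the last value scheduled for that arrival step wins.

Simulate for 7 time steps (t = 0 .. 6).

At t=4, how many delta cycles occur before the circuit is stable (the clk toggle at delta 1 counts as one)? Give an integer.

5

t0.Δ0 a=0 m=1 d=0 clk=0 c=1 f=1 h=0 j=0 g=1 k=0 e=0 b=1
t0.Δ1 a=0 m=1 d=0 clk=1 c=1 f=1 h=0 j=0 g=1 k=0 e=0 b=1
t0.Δ2 a=0 m=1 d=1 clk=1 c=1 f=1 h=0 j=0 g=1 k=0 e=0 b=1
t1.Δ0 a=0 m=1 d=1 clk=1 c=1 f=1 h=0 j=0 g=1 k=0 e=0 b=1
t1.Δ1 a=0 m=1 d=1 clk=0 c=1 f=1 h=0 j=0 g=1 k=0 e=0 b=1
t2.Δ0 a=0 m=1 d=1 clk=0 c=1 f=1 h=0 j=0 g=1 k=0 e=0 b=1
t2.Δ1 a=1 m=1 d=1 clk=1 c=1 f=1 h=0 j=0 g=1 k=0 e=1 b=1
t2.Δ2 a=1 m=1 d=1 clk=1 c=1 f=0 h=0 j=1 g=1 k=0 e=1 b=1
t2.Δ3 a=1 m=1 d=1 clk=1 c=1 f=0 h=0 j=1 g=0 k=1 e=1 b=1
t2.Δ4 a=1 m=1 d=1 clk=1 c=1 f=1 h=0 j=1 g=0 k=1 e=1 b=1
t2.Δ5 a=1 m=1 d=1 clk=1 c=1 f=1 h=0 j=1 g=0 k=0 e=1 b=1
t3.Δ0 a=1 m=1 d=1 clk=1 c=1 f=1 h=0 j=1 g=0 k=0 e=1 b=1
t3.Δ1 a=1 m=1 d=1 clk=0 c=1 f=1 h=0 j=1 g=0 k=0 e=1 b=1
t4.Δ0 a=1 m=1 d=1 clk=0 c=1 f=1 h=0 j=1 g=0 k=0 e=1 b=1
t4.Δ1 a=1 m=1 d=1 clk=1 c=1 f=1 h=0 j=1 g=0 k=0 e=0 b=1
t4.Δ2 a=1 m=1 d=0 clk=1 c=1 f=0 h=0 j=0 g=0 k=0 e=0 b=1
t4.Δ3 a=1 m=1 d=0 clk=1 c=1 f=0 h=0 j=0 g=1 k=1 e=0 b=1
t4.Δ4 a=1 m=1 d=0 clk=1 c=1 f=1 h=0 j=0 g=1 k=1 e=0 b=1
t4.Δ5 a=1 m=1 d=0 clk=1 c=1 f=1 h=0 j=0 g=1 k=0 e=0 b=1
t5.Δ0 a=1 m=1 d=0 clk=1 c=1 f=1 h=0 j=0 g=1 k=0 e=0 b=1
t5.Δ1 a=1 m=1 d=0 clk=0 c=1 f=1 h=0 j=0 g=1 k=0 e=0 b=1
t6.Δ0 a=1 m=1 d=0 clk=0 c=1 f=1 h=0 j=0 g=1 k=0 e=0 b=1
t6.Δ1 a=1 m=1 d=0 clk=1 c=1 f=1 h=0 j=0 g=1 k=0 e=1 b=1
t6.Δ2 a=1 m=1 d=1 clk=1 c=1 f=0 h=0 j=1 g=1 k=0 e=1 b=1
t6.Δ3 a=1 m=1 d=1 clk=1 c=1 f=0 h=0 j=1 g=0 k=1 e=1 b=1
t6.Δ4 a=1 m=1 d=1 clk=1 c=1 f=1 h=0 j=1 g=0 k=1 e=1 b=1
t6.Δ5 a=1 m=1 d=1 clk=1 c=1 f=1 h=0 j=1 g=0 k=0 e=1 b=1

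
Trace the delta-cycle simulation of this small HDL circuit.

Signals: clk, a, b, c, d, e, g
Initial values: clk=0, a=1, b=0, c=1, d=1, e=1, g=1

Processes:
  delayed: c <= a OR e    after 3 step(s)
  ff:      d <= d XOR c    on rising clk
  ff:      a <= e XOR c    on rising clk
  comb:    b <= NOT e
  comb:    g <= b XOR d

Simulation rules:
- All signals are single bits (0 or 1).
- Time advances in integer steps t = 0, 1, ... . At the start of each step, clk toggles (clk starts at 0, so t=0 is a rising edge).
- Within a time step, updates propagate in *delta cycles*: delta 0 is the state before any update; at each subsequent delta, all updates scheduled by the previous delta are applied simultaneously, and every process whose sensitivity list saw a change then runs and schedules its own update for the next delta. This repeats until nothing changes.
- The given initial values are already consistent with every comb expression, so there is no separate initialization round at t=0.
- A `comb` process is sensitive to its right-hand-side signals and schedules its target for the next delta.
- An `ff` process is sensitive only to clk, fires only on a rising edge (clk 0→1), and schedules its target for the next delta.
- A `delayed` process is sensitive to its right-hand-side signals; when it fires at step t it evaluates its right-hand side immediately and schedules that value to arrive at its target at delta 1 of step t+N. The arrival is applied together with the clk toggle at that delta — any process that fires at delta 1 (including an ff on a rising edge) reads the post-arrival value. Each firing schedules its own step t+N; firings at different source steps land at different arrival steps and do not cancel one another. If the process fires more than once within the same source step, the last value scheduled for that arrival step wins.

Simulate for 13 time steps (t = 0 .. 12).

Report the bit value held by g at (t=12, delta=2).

1

[bits: b,d,g,clk,c,e,a]
t=0: Δ0=0110111 Δ1=0111111 Δ2=0011110 Δ3=0001110 | 3Δ
t=1: Δ0=0001110 Δ1=0000110 | 1Δ
t=2: Δ0=0000110 Δ1=0001110 Δ2=0101110 Δ3=0111110 | 3Δ
t=3: Δ0=0111110 Δ1=0110110 | 1Δ
t=4: Δ0=0110110 Δ1=0111110 Δ2=0011110 Δ3=0001110 | 3Δ
t=5: Δ0=0001110 Δ1=0000110 | 1Δ
t=6: Δ0=0000110 Δ1=0001110 Δ2=0101110 Δ3=0111110 | 3Δ
t=7: Δ0=0111110 Δ1=0110110 | 1Δ
t=8: Δ0=0110110 Δ1=0111110 Δ2=0011110 Δ3=0001110 | 3Δ
t=9: Δ0=0001110 Δ1=0000110 | 1Δ
t=10: Δ0=0000110 Δ1=0001110 Δ2=0101110 Δ3=0111110 | 3Δ
t=11: Δ0=0111110 Δ1=0110110 | 1Δ
t=12: Δ0=0110110 Δ1=0111110 Δ2=0011110 Δ3=0001110 | 3Δ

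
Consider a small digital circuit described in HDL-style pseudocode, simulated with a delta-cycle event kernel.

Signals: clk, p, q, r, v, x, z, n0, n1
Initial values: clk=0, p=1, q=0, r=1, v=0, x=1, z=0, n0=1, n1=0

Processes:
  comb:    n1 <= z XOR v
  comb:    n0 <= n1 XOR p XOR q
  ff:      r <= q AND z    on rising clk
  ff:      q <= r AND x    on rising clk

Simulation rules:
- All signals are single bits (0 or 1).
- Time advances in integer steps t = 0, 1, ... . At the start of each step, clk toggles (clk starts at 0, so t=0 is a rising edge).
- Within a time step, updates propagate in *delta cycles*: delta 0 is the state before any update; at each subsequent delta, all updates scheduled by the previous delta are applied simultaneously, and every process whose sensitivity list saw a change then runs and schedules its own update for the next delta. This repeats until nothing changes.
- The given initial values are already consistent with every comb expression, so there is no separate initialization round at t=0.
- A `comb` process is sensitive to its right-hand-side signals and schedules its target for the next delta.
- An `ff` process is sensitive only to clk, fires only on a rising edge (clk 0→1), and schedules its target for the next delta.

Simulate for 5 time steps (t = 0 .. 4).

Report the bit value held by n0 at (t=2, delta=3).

1

[bits: n1,q,p,clk,n0,v,r,z,x]
t=0: Δ0=001010101 Δ1=001110101 Δ2=011110001 Δ3=011100001 | 3Δ
t=1: Δ0=011100001 Δ1=011000001 | 1Δ
t=2: Δ0=011000001 Δ1=011100001 Δ2=001100001 Δ3=001110001 | 3Δ
t=3: Δ0=001110001 Δ1=001010001 | 1Δ
t=4: Δ0=001010001 Δ1=001110001 | 1Δ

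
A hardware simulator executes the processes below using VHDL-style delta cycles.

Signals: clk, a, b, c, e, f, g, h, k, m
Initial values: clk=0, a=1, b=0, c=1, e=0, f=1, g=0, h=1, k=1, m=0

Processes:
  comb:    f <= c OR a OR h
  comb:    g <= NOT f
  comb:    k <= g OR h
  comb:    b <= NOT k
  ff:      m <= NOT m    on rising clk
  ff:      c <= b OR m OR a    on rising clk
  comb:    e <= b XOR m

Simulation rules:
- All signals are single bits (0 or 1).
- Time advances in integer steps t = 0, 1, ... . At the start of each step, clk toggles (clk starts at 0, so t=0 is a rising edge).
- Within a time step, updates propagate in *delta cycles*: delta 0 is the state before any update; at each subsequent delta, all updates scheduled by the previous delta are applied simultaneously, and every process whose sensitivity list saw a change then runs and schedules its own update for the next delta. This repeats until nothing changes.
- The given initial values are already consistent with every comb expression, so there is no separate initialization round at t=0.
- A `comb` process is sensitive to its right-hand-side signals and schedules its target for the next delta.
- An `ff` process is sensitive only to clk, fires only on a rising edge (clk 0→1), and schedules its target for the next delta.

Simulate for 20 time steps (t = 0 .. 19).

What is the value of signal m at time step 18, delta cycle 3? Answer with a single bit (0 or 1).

0

t=0 Δ0: clk=0 b=0 e=0 g=0 m=0 h=1 f=1 c=1 a=1 k=1
  Δ1: clk:0→1
  Δ2: m:0→1
  Δ3: e:0→1
  (3Δ to stable)
t=1 Δ0: clk=1 b=0 e=1 g=0 m=1 h=1 f=1 c=1 a=1 k=1
  Δ1: clk:1→0
  (1Δ to stable)
t=2 Δ0: clk=0 b=0 e=1 g=0 m=1 h=1 f=1 c=1 a=1 k=1
  Δ1: clk:0→1
  Δ2: m:1→0
  Δ3: e:1→0
  (3Δ to stable)
t=3 Δ0: clk=1 b=0 e=0 g=0 m=0 h=1 f=1 c=1 a=1 k=1
  Δ1: clk:1→0
  (1Δ to stable)
t=4 Δ0: clk=0 b=0 e=0 g=0 m=0 h=1 f=1 c=1 a=1 k=1
  Δ1: clk:0→1
  Δ2: m:0→1
  Δ3: e:0→1
  (3Δ to stable)
t=5 Δ0: clk=1 b=0 e=1 g=0 m=1 h=1 f=1 c=1 a=1 k=1
  Δ1: clk:1→0
  (1Δ to stable)
t=6 Δ0: clk=0 b=0 e=1 g=0 m=1 h=1 f=1 c=1 a=1 k=1
  Δ1: clk:0→1
  Δ2: m:1→0
  Δ3: e:1→0
  (3Δ to stable)
t=7 Δ0: clk=1 b=0 e=0 g=0 m=0 h=1 f=1 c=1 a=1 k=1
  Δ1: clk:1→0
  (1Δ to stable)
t=8 Δ0: clk=0 b=0 e=0 g=0 m=0 h=1 f=1 c=1 a=1 k=1
  Δ1: clk:0→1
  Δ2: m:0→1
  Δ3: e:0→1
  (3Δ to stable)
t=9 Δ0: clk=1 b=0 e=1 g=0 m=1 h=1 f=1 c=1 a=1 k=1
  Δ1: clk:1→0
  (1Δ to stable)
t=10 Δ0: clk=0 b=0 e=1 g=0 m=1 h=1 f=1 c=1 a=1 k=1
  Δ1: clk:0→1
  Δ2: m:1→0
  Δ3: e:1→0
  (3Δ to stable)
t=11 Δ0: clk=1 b=0 e=0 g=0 m=0 h=1 f=1 c=1 a=1 k=1
  Δ1: clk:1→0
  (1Δ to stable)
t=12 Δ0: clk=0 b=0 e=0 g=0 m=0 h=1 f=1 c=1 a=1 k=1
  Δ1: clk:0→1
  Δ2: m:0→1
  Δ3: e:0→1
  (3Δ to stable)
t=13 Δ0: clk=1 b=0 e=1 g=0 m=1 h=1 f=1 c=1 a=1 k=1
  Δ1: clk:1→0
  (1Δ to stable)
t=14 Δ0: clk=0 b=0 e=1 g=0 m=1 h=1 f=1 c=1 a=1 k=1
  Δ1: clk:0→1
  Δ2: m:1→0
  Δ3: e:1→0
  (3Δ to stable)
t=15 Δ0: clk=1 b=0 e=0 g=0 m=0 h=1 f=1 c=1 a=1 k=1
  Δ1: clk:1→0
  (1Δ to stable)
t=16 Δ0: clk=0 b=0 e=0 g=0 m=0 h=1 f=1 c=1 a=1 k=1
  Δ1: clk:0→1
  Δ2: m:0→1
  Δ3: e:0→1
  (3Δ to stable)
t=17 Δ0: clk=1 b=0 e=1 g=0 m=1 h=1 f=1 c=1 a=1 k=1
  Δ1: clk:1→0
  (1Δ to stable)
t=18 Δ0: clk=0 b=0 e=1 g=0 m=1 h=1 f=1 c=1 a=1 k=1
  Δ1: clk:0→1
  Δ2: m:1→0
  Δ3: e:1→0
  (3Δ to stable)
t=19 Δ0: clk=1 b=0 e=0 g=0 m=0 h=1 f=1 c=1 a=1 k=1
  Δ1: clk:1→0
  (1Δ to stable)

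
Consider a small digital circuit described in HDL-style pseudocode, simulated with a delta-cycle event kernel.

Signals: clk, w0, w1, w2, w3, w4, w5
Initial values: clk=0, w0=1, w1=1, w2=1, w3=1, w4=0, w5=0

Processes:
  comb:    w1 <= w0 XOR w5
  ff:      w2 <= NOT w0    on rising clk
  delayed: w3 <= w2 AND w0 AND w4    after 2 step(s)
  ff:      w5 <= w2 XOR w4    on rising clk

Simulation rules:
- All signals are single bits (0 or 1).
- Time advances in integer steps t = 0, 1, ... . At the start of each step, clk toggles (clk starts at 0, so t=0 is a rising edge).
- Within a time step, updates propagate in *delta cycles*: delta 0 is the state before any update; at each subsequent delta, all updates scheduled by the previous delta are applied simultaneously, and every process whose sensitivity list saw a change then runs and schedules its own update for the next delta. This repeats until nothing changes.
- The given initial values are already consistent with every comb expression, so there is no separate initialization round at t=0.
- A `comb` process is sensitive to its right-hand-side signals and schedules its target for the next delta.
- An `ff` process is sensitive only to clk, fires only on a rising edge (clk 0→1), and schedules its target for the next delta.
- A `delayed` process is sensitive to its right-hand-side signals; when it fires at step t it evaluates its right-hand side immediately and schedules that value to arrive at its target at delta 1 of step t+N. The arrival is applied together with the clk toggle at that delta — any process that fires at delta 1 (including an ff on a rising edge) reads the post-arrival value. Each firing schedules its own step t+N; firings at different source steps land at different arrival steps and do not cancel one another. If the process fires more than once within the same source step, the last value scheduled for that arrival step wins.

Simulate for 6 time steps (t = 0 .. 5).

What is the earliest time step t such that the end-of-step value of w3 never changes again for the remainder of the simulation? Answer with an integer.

2

t=0 Δ0: w2=1 w0=1 w5=0 w4=0 w3=1 clk=0 w1=1
  Δ1: clk:0→1
  Δ2: w2:1→0, w5:0→1
  Δ3: w1:1→0
  (3Δ to stable)
t=1 Δ0: w2=0 w0=1 w5=1 w4=0 w3=1 clk=1 w1=0
  Δ1: clk:1→0
  (1Δ to stable)
t=2 Δ0: w2=0 w0=1 w5=1 w4=0 w3=1 clk=0 w1=0
  Δ1: w3:1→0, clk:0→1
  Δ2: w5:1→0
  Δ3: w1:0→1
  (3Δ to stable)
t=3 Δ0: w2=0 w0=1 w5=0 w4=0 w3=0 clk=1 w1=1
  Δ1: clk:1→0
  (1Δ to stable)
t=4 Δ0: w2=0 w0=1 w5=0 w4=0 w3=0 clk=0 w1=1
  Δ1: clk:0→1
  (1Δ to stable)
t=5 Δ0: w2=0 w0=1 w5=0 w4=0 w3=0 clk=1 w1=1
  Δ1: clk:1→0
  (1Δ to stable)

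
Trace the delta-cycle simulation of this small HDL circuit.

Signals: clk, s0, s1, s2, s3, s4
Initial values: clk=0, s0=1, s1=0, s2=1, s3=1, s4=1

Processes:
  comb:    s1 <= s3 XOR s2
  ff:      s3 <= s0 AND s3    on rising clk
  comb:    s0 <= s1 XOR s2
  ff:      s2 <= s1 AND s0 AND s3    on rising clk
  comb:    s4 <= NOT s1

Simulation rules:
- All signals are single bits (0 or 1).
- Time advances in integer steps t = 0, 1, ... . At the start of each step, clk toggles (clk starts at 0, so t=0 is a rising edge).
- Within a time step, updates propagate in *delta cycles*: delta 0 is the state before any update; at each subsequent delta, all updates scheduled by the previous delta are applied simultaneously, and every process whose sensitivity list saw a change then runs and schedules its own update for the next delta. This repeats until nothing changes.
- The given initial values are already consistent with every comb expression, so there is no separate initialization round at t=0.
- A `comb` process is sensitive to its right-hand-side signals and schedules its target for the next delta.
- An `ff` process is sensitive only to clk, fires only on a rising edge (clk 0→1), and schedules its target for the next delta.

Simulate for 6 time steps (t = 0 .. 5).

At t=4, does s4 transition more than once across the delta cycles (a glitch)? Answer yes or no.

no

t=0 Δ0: s0=1 clk=0 s3=1 s4=1 s1=0 s2=1
  Δ1: clk:0→1
  Δ2: s2:1→0
  Δ3: s0:1→0, s1:0→1
  Δ4: s0:0→1, s4:1→0
  (4Δ to stable)
t=1 Δ0: s0=1 clk=1 s3=1 s4=0 s1=1 s2=0
  Δ1: clk:1→0
  (1Δ to stable)
t=2 Δ0: s0=1 clk=0 s3=1 s4=0 s1=1 s2=0
  Δ1: clk:0→1
  Δ2: s2:0→1
  Δ3: s0:1→0, s1:1→0
  Δ4: s0:0→1, s4:0→1
  (4Δ to stable)
t=3 Δ0: s0=1 clk=1 s3=1 s4=1 s1=0 s2=1
  Δ1: clk:1→0
  (1Δ to stable)
t=4 Δ0: s0=1 clk=0 s3=1 s4=1 s1=0 s2=1
  Δ1: clk:0→1
  Δ2: s2:1→0
  Δ3: s0:1→0, s1:0→1
  Δ4: s0:0→1, s4:1→0
  (4Δ to stable)
t=5 Δ0: s0=1 clk=1 s3=1 s4=0 s1=1 s2=0
  Δ1: clk:1→0
  (1Δ to stable)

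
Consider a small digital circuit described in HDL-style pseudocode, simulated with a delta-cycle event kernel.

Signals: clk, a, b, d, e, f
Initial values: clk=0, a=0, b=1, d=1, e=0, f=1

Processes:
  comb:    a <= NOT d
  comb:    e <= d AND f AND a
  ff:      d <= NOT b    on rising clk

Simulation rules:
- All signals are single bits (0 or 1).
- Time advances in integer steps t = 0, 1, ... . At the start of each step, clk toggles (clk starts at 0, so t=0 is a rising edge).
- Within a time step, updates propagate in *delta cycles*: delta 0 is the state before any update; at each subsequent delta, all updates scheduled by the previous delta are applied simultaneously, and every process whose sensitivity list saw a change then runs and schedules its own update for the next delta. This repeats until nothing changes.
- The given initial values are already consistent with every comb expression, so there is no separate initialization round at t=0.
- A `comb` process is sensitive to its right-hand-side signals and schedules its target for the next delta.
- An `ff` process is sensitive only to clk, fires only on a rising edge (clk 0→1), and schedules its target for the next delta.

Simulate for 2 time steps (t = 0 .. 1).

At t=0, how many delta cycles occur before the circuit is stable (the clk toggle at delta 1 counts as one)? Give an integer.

t=0 Δ0: a=0 f=1 d=1 b=1 e=0 clk=0
  Δ1: clk:0→1
  Δ2: d:1→0
  Δ3: a:0→1
  (3Δ to stable)
t=1 Δ0: a=1 f=1 d=0 b=1 e=0 clk=1
  Δ1: clk:1→0
  (1Δ to stable)

3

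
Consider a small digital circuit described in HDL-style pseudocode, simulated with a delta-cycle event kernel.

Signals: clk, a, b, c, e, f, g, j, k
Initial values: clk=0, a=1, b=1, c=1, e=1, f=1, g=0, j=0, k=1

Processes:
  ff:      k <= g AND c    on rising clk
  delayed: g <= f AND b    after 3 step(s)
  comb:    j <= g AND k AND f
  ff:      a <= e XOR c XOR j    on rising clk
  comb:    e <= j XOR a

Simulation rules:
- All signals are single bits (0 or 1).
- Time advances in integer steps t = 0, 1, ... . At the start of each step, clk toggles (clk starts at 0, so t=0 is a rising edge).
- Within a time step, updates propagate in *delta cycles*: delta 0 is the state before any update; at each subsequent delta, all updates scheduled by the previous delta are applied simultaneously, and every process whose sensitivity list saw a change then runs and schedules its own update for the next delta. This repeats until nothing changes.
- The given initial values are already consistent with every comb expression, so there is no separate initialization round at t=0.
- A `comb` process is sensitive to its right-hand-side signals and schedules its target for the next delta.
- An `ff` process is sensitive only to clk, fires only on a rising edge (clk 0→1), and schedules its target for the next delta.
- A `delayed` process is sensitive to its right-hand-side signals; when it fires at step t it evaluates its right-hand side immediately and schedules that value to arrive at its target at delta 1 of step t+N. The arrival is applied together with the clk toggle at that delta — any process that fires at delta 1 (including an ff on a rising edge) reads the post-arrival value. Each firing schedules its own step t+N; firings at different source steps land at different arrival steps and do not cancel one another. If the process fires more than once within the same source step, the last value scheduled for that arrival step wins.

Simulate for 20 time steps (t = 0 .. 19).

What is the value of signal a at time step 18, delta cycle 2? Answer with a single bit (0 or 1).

1

t0.Δ0 j=0 b=1 clk=0 g=0 k=1 c=1 f=1 e=1 a=1
t0.Δ1 j=0 b=1 clk=1 g=0 k=1 c=1 f=1 e=1 a=1
t0.Δ2 j=0 b=1 clk=1 g=0 k=0 c=1 f=1 e=1 a=0
t0.Δ3 j=0 b=1 clk=1 g=0 k=0 c=1 f=1 e=0 a=0
t1.Δ0 j=0 b=1 clk=1 g=0 k=0 c=1 f=1 e=0 a=0
t1.Δ1 j=0 b=1 clk=0 g=0 k=0 c=1 f=1 e=0 a=0
t2.Δ0 j=0 b=1 clk=0 g=0 k=0 c=1 f=1 e=0 a=0
t2.Δ1 j=0 b=1 clk=1 g=0 k=0 c=1 f=1 e=0 a=0
t2.Δ2 j=0 b=1 clk=1 g=0 k=0 c=1 f=1 e=0 a=1
t2.Δ3 j=0 b=1 clk=1 g=0 k=0 c=1 f=1 e=1 a=1
t3.Δ0 j=0 b=1 clk=1 g=0 k=0 c=1 f=1 e=1 a=1
t3.Δ1 j=0 b=1 clk=0 g=0 k=0 c=1 f=1 e=1 a=1
t4.Δ0 j=0 b=1 clk=0 g=0 k=0 c=1 f=1 e=1 a=1
t4.Δ1 j=0 b=1 clk=1 g=0 k=0 c=1 f=1 e=1 a=1
t4.Δ2 j=0 b=1 clk=1 g=0 k=0 c=1 f=1 e=1 a=0
t4.Δ3 j=0 b=1 clk=1 g=0 k=0 c=1 f=1 e=0 a=0
t5.Δ0 j=0 b=1 clk=1 g=0 k=0 c=1 f=1 e=0 a=0
t5.Δ1 j=0 b=1 clk=0 g=0 k=0 c=1 f=1 e=0 a=0
t6.Δ0 j=0 b=1 clk=0 g=0 k=0 c=1 f=1 e=0 a=0
t6.Δ1 j=0 b=1 clk=1 g=0 k=0 c=1 f=1 e=0 a=0
t6.Δ2 j=0 b=1 clk=1 g=0 k=0 c=1 f=1 e=0 a=1
t6.Δ3 j=0 b=1 clk=1 g=0 k=0 c=1 f=1 e=1 a=1
t7.Δ0 j=0 b=1 clk=1 g=0 k=0 c=1 f=1 e=1 a=1
t7.Δ1 j=0 b=1 clk=0 g=0 k=0 c=1 f=1 e=1 a=1
t8.Δ0 j=0 b=1 clk=0 g=0 k=0 c=1 f=1 e=1 a=1
t8.Δ1 j=0 b=1 clk=1 g=0 k=0 c=1 f=1 e=1 a=1
t8.Δ2 j=0 b=1 clk=1 g=0 k=0 c=1 f=1 e=1 a=0
t8.Δ3 j=0 b=1 clk=1 g=0 k=0 c=1 f=1 e=0 a=0
t9.Δ0 j=0 b=1 clk=1 g=0 k=0 c=1 f=1 e=0 a=0
t9.Δ1 j=0 b=1 clk=0 g=0 k=0 c=1 f=1 e=0 a=0
t10.Δ0 j=0 b=1 clk=0 g=0 k=0 c=1 f=1 e=0 a=0
t10.Δ1 j=0 b=1 clk=1 g=0 k=0 c=1 f=1 e=0 a=0
t10.Δ2 j=0 b=1 clk=1 g=0 k=0 c=1 f=1 e=0 a=1
t10.Δ3 j=0 b=1 clk=1 g=0 k=0 c=1 f=1 e=1 a=1
t11.Δ0 j=0 b=1 clk=1 g=0 k=0 c=1 f=1 e=1 a=1
t11.Δ1 j=0 b=1 clk=0 g=0 k=0 c=1 f=1 e=1 a=1
t12.Δ0 j=0 b=1 clk=0 g=0 k=0 c=1 f=1 e=1 a=1
t12.Δ1 j=0 b=1 clk=1 g=0 k=0 c=1 f=1 e=1 a=1
t12.Δ2 j=0 b=1 clk=1 g=0 k=0 c=1 f=1 e=1 a=0
t12.Δ3 j=0 b=1 clk=1 g=0 k=0 c=1 f=1 e=0 a=0
t13.Δ0 j=0 b=1 clk=1 g=0 k=0 c=1 f=1 e=0 a=0
t13.Δ1 j=0 b=1 clk=0 g=0 k=0 c=1 f=1 e=0 a=0
t14.Δ0 j=0 b=1 clk=0 g=0 k=0 c=1 f=1 e=0 a=0
t14.Δ1 j=0 b=1 clk=1 g=0 k=0 c=1 f=1 e=0 a=0
t14.Δ2 j=0 b=1 clk=1 g=0 k=0 c=1 f=1 e=0 a=1
t14.Δ3 j=0 b=1 clk=1 g=0 k=0 c=1 f=1 e=1 a=1
t15.Δ0 j=0 b=1 clk=1 g=0 k=0 c=1 f=1 e=1 a=1
t15.Δ1 j=0 b=1 clk=0 g=0 k=0 c=1 f=1 e=1 a=1
t16.Δ0 j=0 b=1 clk=0 g=0 k=0 c=1 f=1 e=1 a=1
t16.Δ1 j=0 b=1 clk=1 g=0 k=0 c=1 f=1 e=1 a=1
t16.Δ2 j=0 b=1 clk=1 g=0 k=0 c=1 f=1 e=1 a=0
t16.Δ3 j=0 b=1 clk=1 g=0 k=0 c=1 f=1 e=0 a=0
t17.Δ0 j=0 b=1 clk=1 g=0 k=0 c=1 f=1 e=0 a=0
t17.Δ1 j=0 b=1 clk=0 g=0 k=0 c=1 f=1 e=0 a=0
t18.Δ0 j=0 b=1 clk=0 g=0 k=0 c=1 f=1 e=0 a=0
t18.Δ1 j=0 b=1 clk=1 g=0 k=0 c=1 f=1 e=0 a=0
t18.Δ2 j=0 b=1 clk=1 g=0 k=0 c=1 f=1 e=0 a=1
t18.Δ3 j=0 b=1 clk=1 g=0 k=0 c=1 f=1 e=1 a=1
t19.Δ0 j=0 b=1 clk=1 g=0 k=0 c=1 f=1 e=1 a=1
t19.Δ1 j=0 b=1 clk=0 g=0 k=0 c=1 f=1 e=1 a=1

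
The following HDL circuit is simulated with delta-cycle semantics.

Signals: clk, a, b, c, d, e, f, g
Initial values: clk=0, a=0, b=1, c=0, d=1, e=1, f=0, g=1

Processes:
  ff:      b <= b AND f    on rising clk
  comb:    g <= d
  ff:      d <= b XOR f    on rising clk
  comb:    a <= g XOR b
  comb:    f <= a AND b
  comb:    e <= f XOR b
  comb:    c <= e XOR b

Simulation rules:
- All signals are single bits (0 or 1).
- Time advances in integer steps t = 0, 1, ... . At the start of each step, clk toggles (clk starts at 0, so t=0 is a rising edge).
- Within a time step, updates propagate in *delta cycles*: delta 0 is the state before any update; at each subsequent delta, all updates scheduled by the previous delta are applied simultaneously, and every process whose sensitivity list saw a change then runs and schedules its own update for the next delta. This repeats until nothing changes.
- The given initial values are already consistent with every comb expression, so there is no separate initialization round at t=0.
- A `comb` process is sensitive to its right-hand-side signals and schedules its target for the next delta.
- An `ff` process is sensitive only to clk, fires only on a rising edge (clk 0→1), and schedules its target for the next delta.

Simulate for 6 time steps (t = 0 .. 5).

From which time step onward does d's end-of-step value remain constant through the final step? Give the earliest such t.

t0.Δ0 b=1 f=0 g=1 d=1 clk=0 e=1 c=0 a=0
t0.Δ1 b=1 f=0 g=1 d=1 clk=1 e=1 c=0 a=0
t0.Δ2 b=0 f=0 g=1 d=1 clk=1 e=1 c=0 a=0
t0.Δ3 b=0 f=0 g=1 d=1 clk=1 e=0 c=1 a=1
t0.Δ4 b=0 f=0 g=1 d=1 clk=1 e=0 c=0 a=1
t1.Δ0 b=0 f=0 g=1 d=1 clk=1 e=0 c=0 a=1
t1.Δ1 b=0 f=0 g=1 d=1 clk=0 e=0 c=0 a=1
t2.Δ0 b=0 f=0 g=1 d=1 clk=0 e=0 c=0 a=1
t2.Δ1 b=0 f=0 g=1 d=1 clk=1 e=0 c=0 a=1
t2.Δ2 b=0 f=0 g=1 d=0 clk=1 e=0 c=0 a=1
t2.Δ3 b=0 f=0 g=0 d=0 clk=1 e=0 c=0 a=1
t2.Δ4 b=0 f=0 g=0 d=0 clk=1 e=0 c=0 a=0
t3.Δ0 b=0 f=0 g=0 d=0 clk=1 e=0 c=0 a=0
t3.Δ1 b=0 f=0 g=0 d=0 clk=0 e=0 c=0 a=0
t4.Δ0 b=0 f=0 g=0 d=0 clk=0 e=0 c=0 a=0
t4.Δ1 b=0 f=0 g=0 d=0 clk=1 e=0 c=0 a=0
t5.Δ0 b=0 f=0 g=0 d=0 clk=1 e=0 c=0 a=0
t5.Δ1 b=0 f=0 g=0 d=0 clk=0 e=0 c=0 a=0

2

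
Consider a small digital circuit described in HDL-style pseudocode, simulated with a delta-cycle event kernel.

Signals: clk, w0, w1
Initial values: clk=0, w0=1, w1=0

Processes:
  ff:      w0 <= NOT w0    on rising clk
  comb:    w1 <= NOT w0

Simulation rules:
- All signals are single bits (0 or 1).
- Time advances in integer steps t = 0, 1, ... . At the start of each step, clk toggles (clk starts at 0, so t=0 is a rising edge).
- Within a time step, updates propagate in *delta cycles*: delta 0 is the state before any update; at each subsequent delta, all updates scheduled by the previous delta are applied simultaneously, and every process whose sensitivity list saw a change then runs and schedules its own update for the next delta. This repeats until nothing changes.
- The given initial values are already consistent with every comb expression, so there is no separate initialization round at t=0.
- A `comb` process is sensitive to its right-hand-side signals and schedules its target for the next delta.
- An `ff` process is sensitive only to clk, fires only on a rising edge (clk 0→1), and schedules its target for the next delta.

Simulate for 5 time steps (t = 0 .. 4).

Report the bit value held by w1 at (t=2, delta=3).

t0.Δ0 clk=0 w1=0 w0=1
t0.Δ1 clk=1 w1=0 w0=1
t0.Δ2 clk=1 w1=0 w0=0
t0.Δ3 clk=1 w1=1 w0=0
t1.Δ0 clk=1 w1=1 w0=0
t1.Δ1 clk=0 w1=1 w0=0
t2.Δ0 clk=0 w1=1 w0=0
t2.Δ1 clk=1 w1=1 w0=0
t2.Δ2 clk=1 w1=1 w0=1
t2.Δ3 clk=1 w1=0 w0=1
t3.Δ0 clk=1 w1=0 w0=1
t3.Δ1 clk=0 w1=0 w0=1
t4.Δ0 clk=0 w1=0 w0=1
t4.Δ1 clk=1 w1=0 w0=1
t4.Δ2 clk=1 w1=0 w0=0
t4.Δ3 clk=1 w1=1 w0=0

0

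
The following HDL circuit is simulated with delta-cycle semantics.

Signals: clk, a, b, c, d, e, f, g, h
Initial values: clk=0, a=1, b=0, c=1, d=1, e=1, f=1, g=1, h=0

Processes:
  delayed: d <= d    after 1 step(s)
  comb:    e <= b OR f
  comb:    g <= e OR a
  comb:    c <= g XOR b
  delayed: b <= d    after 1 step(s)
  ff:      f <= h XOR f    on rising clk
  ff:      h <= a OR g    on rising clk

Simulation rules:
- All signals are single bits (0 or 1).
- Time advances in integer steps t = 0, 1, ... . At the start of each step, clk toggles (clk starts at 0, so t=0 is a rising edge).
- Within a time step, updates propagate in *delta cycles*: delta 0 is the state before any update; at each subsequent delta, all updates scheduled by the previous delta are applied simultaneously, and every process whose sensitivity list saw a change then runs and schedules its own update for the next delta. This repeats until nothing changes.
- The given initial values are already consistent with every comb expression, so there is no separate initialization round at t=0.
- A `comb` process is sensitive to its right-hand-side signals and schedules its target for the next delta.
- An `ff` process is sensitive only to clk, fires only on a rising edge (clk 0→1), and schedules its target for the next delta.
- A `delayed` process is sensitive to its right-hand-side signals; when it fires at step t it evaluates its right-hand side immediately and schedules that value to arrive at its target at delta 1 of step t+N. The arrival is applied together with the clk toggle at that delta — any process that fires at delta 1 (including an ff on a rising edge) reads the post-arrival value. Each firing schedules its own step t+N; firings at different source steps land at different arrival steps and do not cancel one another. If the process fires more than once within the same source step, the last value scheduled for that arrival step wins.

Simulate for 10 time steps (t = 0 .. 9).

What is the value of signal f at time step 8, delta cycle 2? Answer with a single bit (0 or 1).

t0.Δ0 c=1 d=1 e=1 b=0 g=1 f=1 a=1 h=0 clk=0
t0.Δ1 c=1 d=1 e=1 b=0 g=1 f=1 a=1 h=0 clk=1
t0.Δ2 c=1 d=1 e=1 b=0 g=1 f=1 a=1 h=1 clk=1
t1.Δ0 c=1 d=1 e=1 b=0 g=1 f=1 a=1 h=1 clk=1
t1.Δ1 c=1 d=1 e=1 b=0 g=1 f=1 a=1 h=1 clk=0
t2.Δ0 c=1 d=1 e=1 b=0 g=1 f=1 a=1 h=1 clk=0
t2.Δ1 c=1 d=1 e=1 b=0 g=1 f=1 a=1 h=1 clk=1
t2.Δ2 c=1 d=1 e=1 b=0 g=1 f=0 a=1 h=1 clk=1
t2.Δ3 c=1 d=1 e=0 b=0 g=1 f=0 a=1 h=1 clk=1
t3.Δ0 c=1 d=1 e=0 b=0 g=1 f=0 a=1 h=1 clk=1
t3.Δ1 c=1 d=1 e=0 b=0 g=1 f=0 a=1 h=1 clk=0
t4.Δ0 c=1 d=1 e=0 b=0 g=1 f=0 a=1 h=1 clk=0
t4.Δ1 c=1 d=1 e=0 b=0 g=1 f=0 a=1 h=1 clk=1
t4.Δ2 c=1 d=1 e=0 b=0 g=1 f=1 a=1 h=1 clk=1
t4.Δ3 c=1 d=1 e=1 b=0 g=1 f=1 a=1 h=1 clk=1
t5.Δ0 c=1 d=1 e=1 b=0 g=1 f=1 a=1 h=1 clk=1
t5.Δ1 c=1 d=1 e=1 b=0 g=1 f=1 a=1 h=1 clk=0
t6.Δ0 c=1 d=1 e=1 b=0 g=1 f=1 a=1 h=1 clk=0
t6.Δ1 c=1 d=1 e=1 b=0 g=1 f=1 a=1 h=1 clk=1
t6.Δ2 c=1 d=1 e=1 b=0 g=1 f=0 a=1 h=1 clk=1
t6.Δ3 c=1 d=1 e=0 b=0 g=1 f=0 a=1 h=1 clk=1
t7.Δ0 c=1 d=1 e=0 b=0 g=1 f=0 a=1 h=1 clk=1
t7.Δ1 c=1 d=1 e=0 b=0 g=1 f=0 a=1 h=1 clk=0
t8.Δ0 c=1 d=1 e=0 b=0 g=1 f=0 a=1 h=1 clk=0
t8.Δ1 c=1 d=1 e=0 b=0 g=1 f=0 a=1 h=1 clk=1
t8.Δ2 c=1 d=1 e=0 b=0 g=1 f=1 a=1 h=1 clk=1
t8.Δ3 c=1 d=1 e=1 b=0 g=1 f=1 a=1 h=1 clk=1
t9.Δ0 c=1 d=1 e=1 b=0 g=1 f=1 a=1 h=1 clk=1
t9.Δ1 c=1 d=1 e=1 b=0 g=1 f=1 a=1 h=1 clk=0

1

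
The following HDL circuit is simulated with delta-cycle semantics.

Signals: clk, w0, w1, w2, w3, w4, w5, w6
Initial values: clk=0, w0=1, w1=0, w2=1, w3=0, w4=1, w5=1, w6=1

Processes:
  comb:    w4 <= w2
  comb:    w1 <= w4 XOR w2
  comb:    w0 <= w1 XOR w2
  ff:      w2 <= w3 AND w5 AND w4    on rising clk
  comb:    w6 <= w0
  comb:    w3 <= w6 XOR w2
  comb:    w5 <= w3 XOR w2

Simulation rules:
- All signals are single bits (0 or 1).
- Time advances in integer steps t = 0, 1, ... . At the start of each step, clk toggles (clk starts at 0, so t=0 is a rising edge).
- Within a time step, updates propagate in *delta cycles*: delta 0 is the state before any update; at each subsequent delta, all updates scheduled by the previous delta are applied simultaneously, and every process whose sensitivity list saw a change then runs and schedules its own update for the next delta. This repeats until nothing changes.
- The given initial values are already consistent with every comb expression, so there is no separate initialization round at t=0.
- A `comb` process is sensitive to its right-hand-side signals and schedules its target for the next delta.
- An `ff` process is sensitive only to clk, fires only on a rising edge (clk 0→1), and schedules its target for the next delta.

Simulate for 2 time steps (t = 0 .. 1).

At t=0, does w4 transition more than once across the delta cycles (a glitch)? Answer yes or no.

no

[bits: w6,w2,clk,w0,w4,w1,w5,w3]
t=0: Δ0=11011010 Δ1=11111010 Δ2=10111010 Δ3=10100101 Δ4=00110011 Δ5=10100010 Δ6=00100001 Δ7=00100010 Δ8=00100000 | 8Δ
t=1: Δ0=00100000 Δ1=00000000 | 1Δ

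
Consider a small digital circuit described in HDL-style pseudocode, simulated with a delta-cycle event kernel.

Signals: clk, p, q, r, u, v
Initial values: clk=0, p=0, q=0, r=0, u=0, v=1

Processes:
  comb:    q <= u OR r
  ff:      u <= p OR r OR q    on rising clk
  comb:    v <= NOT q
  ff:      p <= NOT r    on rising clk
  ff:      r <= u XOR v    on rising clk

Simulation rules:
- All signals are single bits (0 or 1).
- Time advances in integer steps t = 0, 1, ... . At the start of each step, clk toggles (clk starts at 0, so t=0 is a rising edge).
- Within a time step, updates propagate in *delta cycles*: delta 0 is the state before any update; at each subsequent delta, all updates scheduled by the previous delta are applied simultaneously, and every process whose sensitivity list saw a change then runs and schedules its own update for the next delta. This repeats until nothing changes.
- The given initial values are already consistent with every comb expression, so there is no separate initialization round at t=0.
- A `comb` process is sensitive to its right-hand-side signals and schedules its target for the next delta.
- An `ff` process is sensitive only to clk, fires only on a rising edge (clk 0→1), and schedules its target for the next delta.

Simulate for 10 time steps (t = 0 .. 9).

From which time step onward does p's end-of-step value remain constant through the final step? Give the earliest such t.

6

t=0 Δ0: u=0 clk=0 p=0 v=1 r=0 q=0
  Δ1: clk:0→1
  Δ2: p:0→1, r:0→1
  Δ3: q:0→1
  Δ4: v:1→0
  (4Δ to stable)
t=1 Δ0: u=0 clk=1 p=1 v=0 r=1 q=1
  Δ1: clk:1→0
  (1Δ to stable)
t=2 Δ0: u=0 clk=0 p=1 v=0 r=1 q=1
  Δ1: clk:0→1
  Δ2: u:0→1, p:1→0, r:1→0
  (2Δ to stable)
t=3 Δ0: u=1 clk=1 p=0 v=0 r=0 q=1
  Δ1: clk:1→0
  (1Δ to stable)
t=4 Δ0: u=1 clk=0 p=0 v=0 r=0 q=1
  Δ1: clk:0→1
  Δ2: p:0→1, r:0→1
  (2Δ to stable)
t=5 Δ0: u=1 clk=1 p=1 v=0 r=1 q=1
  Δ1: clk:1→0
  (1Δ to stable)
t=6 Δ0: u=1 clk=0 p=1 v=0 r=1 q=1
  Δ1: clk:0→1
  Δ2: p:1→0
  (2Δ to stable)
t=7 Δ0: u=1 clk=1 p=0 v=0 r=1 q=1
  Δ1: clk:1→0
  (1Δ to stable)
t=8 Δ0: u=1 clk=0 p=0 v=0 r=1 q=1
  Δ1: clk:0→1
  (1Δ to stable)
t=9 Δ0: u=1 clk=1 p=0 v=0 r=1 q=1
  Δ1: clk:1→0
  (1Δ to stable)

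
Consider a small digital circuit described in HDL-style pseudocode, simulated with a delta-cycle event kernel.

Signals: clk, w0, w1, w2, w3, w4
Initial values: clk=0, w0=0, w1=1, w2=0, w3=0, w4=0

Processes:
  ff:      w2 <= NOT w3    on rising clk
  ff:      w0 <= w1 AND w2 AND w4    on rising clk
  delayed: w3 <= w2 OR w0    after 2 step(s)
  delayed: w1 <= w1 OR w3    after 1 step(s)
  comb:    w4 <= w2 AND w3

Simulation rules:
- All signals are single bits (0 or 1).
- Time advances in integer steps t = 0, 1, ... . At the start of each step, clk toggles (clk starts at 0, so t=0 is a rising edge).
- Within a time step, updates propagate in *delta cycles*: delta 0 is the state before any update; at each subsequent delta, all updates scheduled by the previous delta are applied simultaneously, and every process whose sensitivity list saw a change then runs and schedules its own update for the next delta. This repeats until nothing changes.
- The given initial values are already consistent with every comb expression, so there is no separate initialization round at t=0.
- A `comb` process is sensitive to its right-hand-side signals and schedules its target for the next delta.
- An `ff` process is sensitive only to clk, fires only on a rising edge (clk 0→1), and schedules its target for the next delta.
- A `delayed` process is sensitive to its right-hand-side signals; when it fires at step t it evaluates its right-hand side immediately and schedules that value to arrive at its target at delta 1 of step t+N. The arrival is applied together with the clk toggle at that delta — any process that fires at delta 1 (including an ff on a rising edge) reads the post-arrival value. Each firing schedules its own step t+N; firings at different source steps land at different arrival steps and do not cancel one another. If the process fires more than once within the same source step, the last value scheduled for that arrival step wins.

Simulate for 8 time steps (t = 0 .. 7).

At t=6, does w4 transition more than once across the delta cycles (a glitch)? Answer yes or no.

t=0 Δ0: w2=0 w1=1 clk=0 w4=0 w0=0 w3=0
  Δ1: clk:0→1
  Δ2: w2:0→1
  (2Δ to stable)
t=1 Δ0: w2=1 w1=1 clk=1 w4=0 w0=0 w3=0
  Δ1: clk:1→0
  (1Δ to stable)
t=2 Δ0: w2=1 w1=1 clk=0 w4=0 w0=0 w3=0
  Δ1: clk:0→1, w3:0→1
  Δ2: w2:1→0, w4:0→1
  Δ3: w4:1→0
  (3Δ to stable)
t=3 Δ0: w2=0 w1=1 clk=1 w4=0 w0=0 w3=1
  Δ1: clk:1→0
  (1Δ to stable)
t=4 Δ0: w2=0 w1=1 clk=0 w4=0 w0=0 w3=1
  Δ1: clk:0→1, w3:1→0
  Δ2: w2:0→1
  (2Δ to stable)
t=5 Δ0: w2=1 w1=1 clk=1 w4=0 w0=0 w3=0
  Δ1: clk:1→0
  (1Δ to stable)
t=6 Δ0: w2=1 w1=1 clk=0 w4=0 w0=0 w3=0
  Δ1: clk:0→1, w3:0→1
  Δ2: w2:1→0, w4:0→1
  Δ3: w4:1→0
  (3Δ to stable)
t=7 Δ0: w2=0 w1=1 clk=1 w4=0 w0=0 w3=1
  Δ1: clk:1→0
  (1Δ to stable)

yes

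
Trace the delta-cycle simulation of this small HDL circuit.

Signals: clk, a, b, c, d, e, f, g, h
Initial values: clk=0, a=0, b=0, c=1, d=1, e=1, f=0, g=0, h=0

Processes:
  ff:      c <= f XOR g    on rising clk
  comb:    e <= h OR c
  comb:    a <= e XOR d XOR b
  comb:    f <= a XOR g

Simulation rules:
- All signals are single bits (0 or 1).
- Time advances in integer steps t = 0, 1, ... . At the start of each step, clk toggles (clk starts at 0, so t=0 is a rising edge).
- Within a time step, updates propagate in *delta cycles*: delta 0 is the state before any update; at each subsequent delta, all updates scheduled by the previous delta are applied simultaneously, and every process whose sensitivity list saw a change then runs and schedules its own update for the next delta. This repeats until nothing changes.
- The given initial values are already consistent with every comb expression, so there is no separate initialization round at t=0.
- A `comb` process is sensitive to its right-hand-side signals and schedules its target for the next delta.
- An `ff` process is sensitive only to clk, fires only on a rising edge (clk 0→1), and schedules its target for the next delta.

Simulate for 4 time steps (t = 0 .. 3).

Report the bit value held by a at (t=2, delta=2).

1

[bits: clk,f,a,b,c,d,e,h,g]
t=0: Δ0=000011100 Δ1=100011100 Δ2=100001100 Δ3=100001000 Δ4=101001000 Δ5=111001000 | 5Δ
t=1: Δ0=111001000 Δ1=011001000 | 1Δ
t=2: Δ0=011001000 Δ1=111001000 Δ2=111011000 Δ3=111011100 Δ4=110011100 Δ5=100011100 | 5Δ
t=3: Δ0=100011100 Δ1=000011100 | 1Δ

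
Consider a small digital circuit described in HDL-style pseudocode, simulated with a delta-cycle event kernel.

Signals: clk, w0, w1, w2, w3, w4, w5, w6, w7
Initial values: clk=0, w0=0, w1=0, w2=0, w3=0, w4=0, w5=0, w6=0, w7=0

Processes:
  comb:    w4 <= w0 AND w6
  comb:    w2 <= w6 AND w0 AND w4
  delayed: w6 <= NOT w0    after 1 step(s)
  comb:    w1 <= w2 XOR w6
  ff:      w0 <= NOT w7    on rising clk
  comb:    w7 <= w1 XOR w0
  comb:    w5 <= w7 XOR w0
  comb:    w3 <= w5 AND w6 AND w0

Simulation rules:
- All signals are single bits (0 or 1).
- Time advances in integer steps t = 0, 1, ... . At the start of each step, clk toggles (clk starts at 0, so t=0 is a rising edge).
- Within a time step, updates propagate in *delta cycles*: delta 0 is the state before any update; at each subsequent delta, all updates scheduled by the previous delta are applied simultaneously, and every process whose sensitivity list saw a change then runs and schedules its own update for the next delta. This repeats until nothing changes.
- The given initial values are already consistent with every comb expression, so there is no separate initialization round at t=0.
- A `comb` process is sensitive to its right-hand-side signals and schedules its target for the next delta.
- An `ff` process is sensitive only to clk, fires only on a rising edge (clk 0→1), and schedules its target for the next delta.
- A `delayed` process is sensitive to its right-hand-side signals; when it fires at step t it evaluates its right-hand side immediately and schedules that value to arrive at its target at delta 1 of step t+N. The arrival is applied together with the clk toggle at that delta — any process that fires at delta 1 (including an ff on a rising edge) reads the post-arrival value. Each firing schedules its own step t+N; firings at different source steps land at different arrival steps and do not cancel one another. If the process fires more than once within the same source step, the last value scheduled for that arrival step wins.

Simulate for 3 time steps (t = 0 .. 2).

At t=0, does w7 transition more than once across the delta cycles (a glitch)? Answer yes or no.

no

t=0 Δ0: w1=0 w7=0 w5=0 w2=0 w0=0 w6=0 clk=0 w3=0 w4=0
  Δ1: clk:0→1
  Δ2: w0:0→1
  Δ3: w7:0→1, w5:0→1
  Δ4: w5:1→0
  (4Δ to stable)
t=1 Δ0: w1=0 w7=1 w5=0 w2=0 w0=1 w6=0 clk=1 w3=0 w4=0
  Δ1: clk:1→0
  (1Δ to stable)
t=2 Δ0: w1=0 w7=1 w5=0 w2=0 w0=1 w6=0 clk=0 w3=0 w4=0
  Δ1: clk:0→1
  Δ2: w0:1→0
  Δ3: w7:1→0, w5:0→1
  Δ4: w5:1→0
  (4Δ to stable)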